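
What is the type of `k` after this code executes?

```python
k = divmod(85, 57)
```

divmod() returns a tuple (quotient, remainder)

tuple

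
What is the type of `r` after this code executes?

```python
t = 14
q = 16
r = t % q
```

int % int returns int (14 % 16 = 14)

int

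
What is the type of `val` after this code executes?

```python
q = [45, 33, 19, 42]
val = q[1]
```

Indexing a list of ints returns int (q[1] = 33)

int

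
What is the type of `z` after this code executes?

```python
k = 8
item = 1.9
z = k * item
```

int * float returns float (8 * 1.9 = 15.2)

float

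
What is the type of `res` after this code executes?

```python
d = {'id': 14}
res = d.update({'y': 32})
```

dict.update() returns None

NoneType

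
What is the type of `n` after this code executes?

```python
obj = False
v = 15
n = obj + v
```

bool + int returns int (False is 0, so 0 + 15 = 15)

int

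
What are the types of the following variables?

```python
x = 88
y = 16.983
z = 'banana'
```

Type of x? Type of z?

x is int; z is str

int, str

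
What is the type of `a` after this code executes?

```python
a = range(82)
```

range() returns a range object

range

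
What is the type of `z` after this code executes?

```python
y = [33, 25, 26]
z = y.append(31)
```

list.append() returns None (mutates in place)

NoneType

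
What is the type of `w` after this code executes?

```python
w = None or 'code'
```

'or' with None returns the other value ('code', str)

str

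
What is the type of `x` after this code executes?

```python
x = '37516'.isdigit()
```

str.isdigit() returns bool

bool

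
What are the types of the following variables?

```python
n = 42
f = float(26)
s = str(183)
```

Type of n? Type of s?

n is int; s is str

int, str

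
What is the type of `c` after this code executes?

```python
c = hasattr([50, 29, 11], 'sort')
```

hasattr() returns bool

bool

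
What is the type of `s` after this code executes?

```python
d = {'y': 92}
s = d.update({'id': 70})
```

dict.update() returns None

NoneType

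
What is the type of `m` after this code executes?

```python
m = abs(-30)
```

abs() of int returns int

int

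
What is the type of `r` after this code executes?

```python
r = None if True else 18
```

Ternary: condition is True, if branch (None) taken → NoneType

NoneType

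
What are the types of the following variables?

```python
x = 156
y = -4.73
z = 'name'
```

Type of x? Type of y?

x is int; y is float

int, float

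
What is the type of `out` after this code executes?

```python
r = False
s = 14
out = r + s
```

bool + int returns int (False is 0, so 0 + 14 = 14)

int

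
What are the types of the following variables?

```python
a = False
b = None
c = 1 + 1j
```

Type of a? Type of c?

a is bool; c is complex

bool, complex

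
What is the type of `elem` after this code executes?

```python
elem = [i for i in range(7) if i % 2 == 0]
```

A list comprehension [...] produces a list

list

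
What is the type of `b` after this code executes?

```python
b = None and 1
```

'and' returns first falsy value (None)

NoneType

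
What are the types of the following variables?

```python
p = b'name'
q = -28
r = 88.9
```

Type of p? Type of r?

p is bytes; r is float

bytes, float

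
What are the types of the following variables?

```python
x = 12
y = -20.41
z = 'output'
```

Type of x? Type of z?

x is int; z is str

int, str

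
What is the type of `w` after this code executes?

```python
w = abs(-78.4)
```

abs() of float returns float

float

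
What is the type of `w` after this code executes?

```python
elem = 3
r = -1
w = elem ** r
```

int ** negative int returns float

float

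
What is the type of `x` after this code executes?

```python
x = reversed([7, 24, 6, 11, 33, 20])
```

reversed() on a list returns a list_reverseiterator

list_reverseiterator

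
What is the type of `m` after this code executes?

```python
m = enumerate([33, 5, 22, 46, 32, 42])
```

enumerate() returns an enumerate iterator object

enumerate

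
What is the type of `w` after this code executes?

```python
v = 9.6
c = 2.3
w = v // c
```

float // float returns float (floor division preserves float type)

float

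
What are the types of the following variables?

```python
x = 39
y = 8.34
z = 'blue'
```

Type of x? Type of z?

x is int; z is str

int, str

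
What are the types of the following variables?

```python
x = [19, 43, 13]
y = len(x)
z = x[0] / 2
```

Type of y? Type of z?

len() returns int; int / int returns float

int, float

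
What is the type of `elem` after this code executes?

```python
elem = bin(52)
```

bin() returns str representation

str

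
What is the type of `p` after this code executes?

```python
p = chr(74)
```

chr() returns str (single character)

str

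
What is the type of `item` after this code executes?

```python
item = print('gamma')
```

print() returns None

NoneType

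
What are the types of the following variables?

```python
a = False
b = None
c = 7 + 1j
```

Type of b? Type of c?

b is NoneType; c is complex

NoneType, complex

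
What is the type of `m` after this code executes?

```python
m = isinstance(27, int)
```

isinstance() returns bool

bool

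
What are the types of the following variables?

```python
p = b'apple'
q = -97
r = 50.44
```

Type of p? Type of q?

p is bytes; q is int

bytes, int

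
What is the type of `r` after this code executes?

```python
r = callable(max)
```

callable() returns bool

bool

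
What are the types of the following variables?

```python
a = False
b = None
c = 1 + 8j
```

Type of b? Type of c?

b is NoneType; c is complex

NoneType, complex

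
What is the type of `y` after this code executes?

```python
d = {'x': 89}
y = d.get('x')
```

dict.get() returns the value (int) when key is found

int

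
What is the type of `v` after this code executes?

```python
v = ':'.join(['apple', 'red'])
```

str.join() returns str

str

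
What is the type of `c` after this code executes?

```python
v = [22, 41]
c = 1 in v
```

'in' operator returns bool

bool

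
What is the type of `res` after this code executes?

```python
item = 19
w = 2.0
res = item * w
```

int * float returns float (19 * 2.0 = 38.0)

float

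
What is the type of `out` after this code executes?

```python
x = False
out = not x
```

'not' always returns bool

bool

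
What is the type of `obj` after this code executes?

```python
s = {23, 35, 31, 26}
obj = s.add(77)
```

set.add() returns None (mutates in place)

NoneType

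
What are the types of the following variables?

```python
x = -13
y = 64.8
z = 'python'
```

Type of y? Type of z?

y is float; z is str

float, str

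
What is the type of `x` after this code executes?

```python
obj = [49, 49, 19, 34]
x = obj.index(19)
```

list.index() returns int

int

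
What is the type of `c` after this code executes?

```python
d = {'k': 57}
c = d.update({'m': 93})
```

dict.update() returns None

NoneType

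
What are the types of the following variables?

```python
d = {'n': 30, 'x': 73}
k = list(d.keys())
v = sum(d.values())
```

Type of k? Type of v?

list(...) returns list; sum of int values returns int

list, int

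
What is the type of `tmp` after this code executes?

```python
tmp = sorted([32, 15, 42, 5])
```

sorted() always returns list

list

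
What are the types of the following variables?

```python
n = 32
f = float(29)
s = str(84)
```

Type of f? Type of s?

f is float; s is str

float, str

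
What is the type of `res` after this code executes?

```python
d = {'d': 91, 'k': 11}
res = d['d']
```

Accessing dict[str, int] with key 'd' returns int value 91

int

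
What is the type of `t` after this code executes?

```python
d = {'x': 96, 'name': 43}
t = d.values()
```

.values() returns a dict_values view object

dict_values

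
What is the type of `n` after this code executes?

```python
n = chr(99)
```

chr() returns str (single character)

str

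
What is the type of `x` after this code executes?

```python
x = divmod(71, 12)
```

divmod() returns a tuple (quotient, remainder)

tuple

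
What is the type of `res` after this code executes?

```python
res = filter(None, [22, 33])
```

filter() returns a filter iterator object

filter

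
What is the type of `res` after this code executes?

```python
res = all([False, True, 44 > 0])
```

all() returns bool

bool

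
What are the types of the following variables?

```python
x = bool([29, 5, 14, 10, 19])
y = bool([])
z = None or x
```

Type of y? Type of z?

bool() returns bool; None or <bool> returns the bool

bool, bool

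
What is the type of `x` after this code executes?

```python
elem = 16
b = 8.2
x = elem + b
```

int + float returns float (16 + 8.2 = 24.2)

float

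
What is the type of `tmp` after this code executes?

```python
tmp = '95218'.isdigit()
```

str.isdigit() returns bool

bool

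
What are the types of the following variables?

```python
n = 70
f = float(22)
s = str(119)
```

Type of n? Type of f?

n is int; f is float

int, float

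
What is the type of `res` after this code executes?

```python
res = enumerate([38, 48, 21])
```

enumerate() returns an enumerate iterator object

enumerate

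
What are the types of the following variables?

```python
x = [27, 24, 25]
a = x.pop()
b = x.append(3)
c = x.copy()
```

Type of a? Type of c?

list.pop() returns the element (int); list.copy() returns list

int, list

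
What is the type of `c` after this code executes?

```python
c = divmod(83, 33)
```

divmod() returns a tuple (quotient, remainder)

tuple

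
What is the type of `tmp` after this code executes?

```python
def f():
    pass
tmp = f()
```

A function with no return statement returns None

NoneType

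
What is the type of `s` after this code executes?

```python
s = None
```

None has type NoneType

NoneType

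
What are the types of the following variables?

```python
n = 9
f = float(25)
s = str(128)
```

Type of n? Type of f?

n is int; f is float

int, float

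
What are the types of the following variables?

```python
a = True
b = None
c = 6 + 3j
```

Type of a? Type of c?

a is bool; c is complex

bool, complex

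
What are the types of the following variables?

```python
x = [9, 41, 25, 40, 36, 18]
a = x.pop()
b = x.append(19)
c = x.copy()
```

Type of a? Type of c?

list.pop() returns the element (int); list.copy() returns list

int, list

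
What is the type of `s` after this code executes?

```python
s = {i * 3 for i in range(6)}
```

A set comprehension {expr for x in iterable} produces a set

set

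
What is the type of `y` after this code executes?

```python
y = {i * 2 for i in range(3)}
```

A set comprehension {expr for x in iterable} produces a set

set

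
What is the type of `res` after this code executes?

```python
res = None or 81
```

'or' with None returns the other value (81, int)

int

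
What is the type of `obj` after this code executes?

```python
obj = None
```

None has type NoneType

NoneType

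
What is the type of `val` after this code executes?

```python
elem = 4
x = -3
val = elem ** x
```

int ** negative int returns float

float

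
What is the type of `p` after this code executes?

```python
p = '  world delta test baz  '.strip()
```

str.strip() returns str

str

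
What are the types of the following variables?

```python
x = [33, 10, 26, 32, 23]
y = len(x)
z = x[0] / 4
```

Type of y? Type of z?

len() returns int; int / int returns float

int, float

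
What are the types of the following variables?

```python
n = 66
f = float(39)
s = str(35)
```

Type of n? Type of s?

n is int; s is str

int, str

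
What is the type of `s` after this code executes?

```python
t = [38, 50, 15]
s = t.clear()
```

list.clear() returns None

NoneType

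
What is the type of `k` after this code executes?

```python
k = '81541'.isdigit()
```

str.isdigit() returns bool

bool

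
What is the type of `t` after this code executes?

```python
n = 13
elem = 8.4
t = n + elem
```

int + float returns float (13 + 8.4 = 21.4)

float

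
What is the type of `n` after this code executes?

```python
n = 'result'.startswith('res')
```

str.startswith() returns bool

bool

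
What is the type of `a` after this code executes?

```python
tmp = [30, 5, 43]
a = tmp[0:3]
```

Slicing a list always returns a list

list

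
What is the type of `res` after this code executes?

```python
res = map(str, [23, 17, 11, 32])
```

map() returns a map iterator object

map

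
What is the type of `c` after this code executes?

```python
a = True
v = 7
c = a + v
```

bool + int returns int (True is 1, so 1 + 7 = 8)

int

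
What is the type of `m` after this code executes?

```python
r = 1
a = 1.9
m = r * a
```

int * float returns float (1 * 1.9 = 1.9)

float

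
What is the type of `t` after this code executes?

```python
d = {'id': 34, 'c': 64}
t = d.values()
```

.values() returns a dict_values view object

dict_values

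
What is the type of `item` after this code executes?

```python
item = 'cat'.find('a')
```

str.find() returns int (index, or -1)

int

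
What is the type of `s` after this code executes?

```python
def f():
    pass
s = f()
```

A function with no return statement returns None

NoneType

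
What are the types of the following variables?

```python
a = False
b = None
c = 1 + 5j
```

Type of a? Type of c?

a is bool; c is complex

bool, complex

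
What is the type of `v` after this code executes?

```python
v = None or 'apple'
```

'or' with None returns the other value ('apple', str)

str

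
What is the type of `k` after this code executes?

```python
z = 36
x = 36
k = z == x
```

Equality comparison returns bool

bool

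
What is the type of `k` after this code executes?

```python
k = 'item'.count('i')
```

str.count() returns int

int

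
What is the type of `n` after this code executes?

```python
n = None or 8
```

'or' with None returns the other value (8, int)

int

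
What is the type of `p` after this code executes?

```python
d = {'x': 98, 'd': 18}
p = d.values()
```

.values() returns a dict_values view object

dict_values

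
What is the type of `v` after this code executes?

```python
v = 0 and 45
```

'and' returns the first falsy value (0, which is int)

int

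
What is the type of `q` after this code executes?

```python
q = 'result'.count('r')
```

str.count() returns int

int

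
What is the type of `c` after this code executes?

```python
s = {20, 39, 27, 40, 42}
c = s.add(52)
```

set.add() returns None (mutates in place)

NoneType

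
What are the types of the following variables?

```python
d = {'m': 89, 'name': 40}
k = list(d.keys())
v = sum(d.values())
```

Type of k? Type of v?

list(...) returns list; sum of int values returns int

list, int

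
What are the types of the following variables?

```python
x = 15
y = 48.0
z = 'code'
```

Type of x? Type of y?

x is int; y is float

int, float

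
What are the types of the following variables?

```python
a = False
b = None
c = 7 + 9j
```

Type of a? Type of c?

a is bool; c is complex

bool, complex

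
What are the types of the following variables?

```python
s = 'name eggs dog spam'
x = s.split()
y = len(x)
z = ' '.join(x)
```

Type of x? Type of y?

str.split() returns list; len() returns int

list, int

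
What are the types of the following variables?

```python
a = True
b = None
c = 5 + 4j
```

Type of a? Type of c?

a is bool; c is complex

bool, complex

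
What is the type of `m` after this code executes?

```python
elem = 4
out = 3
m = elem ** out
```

int ** positive int returns int (4 ** 3 = 64)

int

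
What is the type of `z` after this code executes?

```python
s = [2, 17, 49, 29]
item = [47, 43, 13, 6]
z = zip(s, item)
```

zip() returns a zip iterator object

zip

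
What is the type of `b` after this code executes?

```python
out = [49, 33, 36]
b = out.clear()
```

list.clear() returns None

NoneType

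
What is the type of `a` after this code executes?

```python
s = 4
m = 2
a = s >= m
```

Comparison operators return bool

bool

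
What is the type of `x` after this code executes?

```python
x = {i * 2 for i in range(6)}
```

A set comprehension {expr for x in iterable} produces a set

set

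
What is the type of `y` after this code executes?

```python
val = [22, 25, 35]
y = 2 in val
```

'in' operator returns bool

bool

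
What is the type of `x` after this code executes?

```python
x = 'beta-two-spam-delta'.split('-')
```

str.split() returns list

list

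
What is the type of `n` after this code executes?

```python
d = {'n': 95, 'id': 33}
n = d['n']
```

Accessing dict[str, int] with key 'n' returns int value 95

int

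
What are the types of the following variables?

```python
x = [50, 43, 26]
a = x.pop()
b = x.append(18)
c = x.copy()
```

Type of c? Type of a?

list.copy() returns list; list.pop() returns the element (int)

list, int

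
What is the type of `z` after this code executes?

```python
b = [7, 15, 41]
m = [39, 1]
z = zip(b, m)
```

zip() returns a zip iterator object

zip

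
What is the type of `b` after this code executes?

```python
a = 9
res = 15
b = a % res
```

int % int returns int (9 % 15 = 9)

int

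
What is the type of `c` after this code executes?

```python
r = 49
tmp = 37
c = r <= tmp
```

Comparison operators return bool

bool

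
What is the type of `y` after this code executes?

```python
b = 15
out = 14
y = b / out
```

int / int always returns float in Python 3 (15 / 14 = 1.07143)

float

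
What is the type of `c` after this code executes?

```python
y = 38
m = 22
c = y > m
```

Comparison operators return bool

bool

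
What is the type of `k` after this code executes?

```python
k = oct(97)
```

oct() returns str representation

str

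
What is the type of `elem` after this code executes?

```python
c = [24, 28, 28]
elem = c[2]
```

Indexing a list of ints returns int (c[2] = 28)

int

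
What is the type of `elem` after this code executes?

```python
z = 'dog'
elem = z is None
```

'is' comparison returns bool

bool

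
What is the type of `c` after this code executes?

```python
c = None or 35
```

'or' with None returns the other value (35, int)

int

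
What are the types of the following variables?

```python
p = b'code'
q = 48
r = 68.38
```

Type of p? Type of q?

p is bytes; q is int

bytes, int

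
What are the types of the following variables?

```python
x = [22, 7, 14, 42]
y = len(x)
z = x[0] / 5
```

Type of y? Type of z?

len() returns int; int / int returns float

int, float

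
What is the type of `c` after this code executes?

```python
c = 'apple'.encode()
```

str.encode() returns bytes

bytes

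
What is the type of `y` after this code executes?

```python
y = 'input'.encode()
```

str.encode() returns bytes

bytes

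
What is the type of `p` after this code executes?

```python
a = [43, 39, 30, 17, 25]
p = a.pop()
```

list.pop() returns the popped element (int here)

int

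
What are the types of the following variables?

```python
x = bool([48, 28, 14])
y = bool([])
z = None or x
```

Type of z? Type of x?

None or <bool> returns the bool; bool() returns bool

bool, bool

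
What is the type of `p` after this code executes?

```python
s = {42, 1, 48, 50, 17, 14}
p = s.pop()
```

Popping from a set of ints returns int

int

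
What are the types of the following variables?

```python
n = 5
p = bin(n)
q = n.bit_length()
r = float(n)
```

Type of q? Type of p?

int.bit_length() returns int; bin() returns str

int, str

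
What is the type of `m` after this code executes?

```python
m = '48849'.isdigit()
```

str.isdigit() returns bool

bool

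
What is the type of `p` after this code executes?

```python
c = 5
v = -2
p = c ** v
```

int ** negative int returns float

float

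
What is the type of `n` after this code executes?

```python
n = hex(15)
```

hex() returns str representation

str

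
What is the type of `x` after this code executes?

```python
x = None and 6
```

'and' returns first falsy value (None)

NoneType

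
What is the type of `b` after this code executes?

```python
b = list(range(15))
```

list(range(...)) returns list

list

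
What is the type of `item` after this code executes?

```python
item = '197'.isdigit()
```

str.isdigit() returns bool

bool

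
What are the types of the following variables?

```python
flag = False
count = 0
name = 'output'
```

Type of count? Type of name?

count is int; name is str

int, str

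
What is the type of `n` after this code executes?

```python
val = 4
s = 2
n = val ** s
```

int ** positive int returns int (4 ** 2 = 16)

int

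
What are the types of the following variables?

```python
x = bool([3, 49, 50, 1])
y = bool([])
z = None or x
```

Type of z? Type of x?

None or <bool> returns the bool; bool() returns bool

bool, bool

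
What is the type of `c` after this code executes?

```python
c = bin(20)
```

bin() returns str representation

str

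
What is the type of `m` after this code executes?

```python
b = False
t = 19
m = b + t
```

bool + int returns int (False is 0, so 0 + 19 = 19)

int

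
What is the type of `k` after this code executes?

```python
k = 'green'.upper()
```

str.upper() returns str

str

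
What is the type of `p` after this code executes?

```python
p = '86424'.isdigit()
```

str.isdigit() returns bool

bool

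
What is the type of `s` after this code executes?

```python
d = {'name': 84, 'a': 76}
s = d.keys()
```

.keys() returns a dict_keys view object

dict_keys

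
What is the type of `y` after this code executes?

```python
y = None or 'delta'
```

'or' with None returns the other value ('delta', str)

str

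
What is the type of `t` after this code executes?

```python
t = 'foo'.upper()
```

str.upper() returns str

str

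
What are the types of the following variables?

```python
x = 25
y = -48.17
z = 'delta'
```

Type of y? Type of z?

y is float; z is str

float, str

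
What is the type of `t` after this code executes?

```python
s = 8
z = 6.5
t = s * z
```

int * float returns float (8 * 6.5 = 52.0)

float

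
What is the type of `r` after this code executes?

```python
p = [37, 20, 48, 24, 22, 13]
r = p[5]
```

Indexing a list of ints returns int (p[5] = 13)

int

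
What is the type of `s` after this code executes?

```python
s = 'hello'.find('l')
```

str.find() returns int (index, or -1)

int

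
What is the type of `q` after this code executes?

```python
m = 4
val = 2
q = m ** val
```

int ** positive int returns int (4 ** 2 = 16)

int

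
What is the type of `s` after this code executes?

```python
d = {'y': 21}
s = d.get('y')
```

dict.get() returns the value (int) when key is found

int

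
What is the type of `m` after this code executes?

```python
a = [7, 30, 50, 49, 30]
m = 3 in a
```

'in' operator returns bool

bool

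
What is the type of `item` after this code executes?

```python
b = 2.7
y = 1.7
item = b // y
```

float // float returns float (floor division preserves float type)

float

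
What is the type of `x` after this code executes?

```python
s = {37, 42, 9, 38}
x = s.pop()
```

Popping from a set of ints returns int

int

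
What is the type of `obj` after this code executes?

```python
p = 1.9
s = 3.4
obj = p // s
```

float // float returns float (floor division preserves float type)

float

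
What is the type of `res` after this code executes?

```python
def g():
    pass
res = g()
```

A function with no return statement returns None

NoneType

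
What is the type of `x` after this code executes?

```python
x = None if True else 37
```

Ternary: condition is True, if branch (None) taken → NoneType

NoneType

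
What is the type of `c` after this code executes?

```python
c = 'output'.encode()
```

str.encode() returns bytes

bytes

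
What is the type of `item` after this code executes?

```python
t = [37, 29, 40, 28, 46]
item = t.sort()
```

list.sort() returns None (sorts in place)

NoneType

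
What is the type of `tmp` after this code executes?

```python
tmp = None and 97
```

'and' returns first falsy value (None)

NoneType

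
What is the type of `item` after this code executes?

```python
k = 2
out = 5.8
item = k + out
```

int + float returns float (2 + 5.8 = 7.8)

float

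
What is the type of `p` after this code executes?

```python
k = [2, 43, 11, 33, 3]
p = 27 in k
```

'in' operator returns bool

bool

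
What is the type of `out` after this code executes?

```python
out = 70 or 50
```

'or' returns the first truthy value (70, which is int)

int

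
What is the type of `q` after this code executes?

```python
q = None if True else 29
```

Ternary: condition is True, if branch (None) taken → NoneType

NoneType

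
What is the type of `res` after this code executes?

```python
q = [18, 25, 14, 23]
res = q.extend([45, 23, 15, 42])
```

list.extend() returns None

NoneType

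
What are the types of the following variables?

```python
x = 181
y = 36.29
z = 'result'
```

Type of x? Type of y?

x is int; y is float

int, float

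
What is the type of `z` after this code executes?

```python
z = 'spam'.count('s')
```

str.count() returns int

int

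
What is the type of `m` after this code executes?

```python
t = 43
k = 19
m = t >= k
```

Comparison operators return bool

bool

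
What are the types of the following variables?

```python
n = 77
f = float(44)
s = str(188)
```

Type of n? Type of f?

n is int; f is float

int, float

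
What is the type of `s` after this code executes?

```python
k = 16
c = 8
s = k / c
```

int / int always returns float in Python 3 (16 / 8 = 2)

float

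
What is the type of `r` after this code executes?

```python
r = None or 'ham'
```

'or' with None returns the other value ('ham', str)

str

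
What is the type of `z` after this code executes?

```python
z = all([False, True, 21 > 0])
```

all() returns bool

bool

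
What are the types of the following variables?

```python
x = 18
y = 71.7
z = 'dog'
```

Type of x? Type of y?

x is int; y is float

int, float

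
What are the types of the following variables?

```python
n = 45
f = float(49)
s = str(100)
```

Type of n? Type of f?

n is int; f is float

int, float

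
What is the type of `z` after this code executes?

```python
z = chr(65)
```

chr() returns str (single character)

str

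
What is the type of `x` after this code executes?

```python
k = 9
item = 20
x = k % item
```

int % int returns int (9 % 20 = 9)

int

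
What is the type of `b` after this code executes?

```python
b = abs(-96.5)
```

abs() of float returns float

float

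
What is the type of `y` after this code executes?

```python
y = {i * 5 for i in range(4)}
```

A set comprehension {expr for x in iterable} produces a set

set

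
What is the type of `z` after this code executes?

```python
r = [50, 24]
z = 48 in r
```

'in' operator returns bool

bool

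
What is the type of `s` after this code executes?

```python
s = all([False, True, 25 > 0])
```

all() returns bool

bool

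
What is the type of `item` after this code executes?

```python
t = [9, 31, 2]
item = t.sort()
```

list.sort() returns None (sorts in place)

NoneType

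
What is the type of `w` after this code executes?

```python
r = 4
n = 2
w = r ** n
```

int ** positive int returns int (4 ** 2 = 16)

int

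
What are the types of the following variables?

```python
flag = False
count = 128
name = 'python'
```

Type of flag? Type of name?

flag is bool; name is str

bool, str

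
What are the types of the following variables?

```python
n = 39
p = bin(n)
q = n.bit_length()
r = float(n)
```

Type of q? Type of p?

int.bit_length() returns int; bin() returns str

int, str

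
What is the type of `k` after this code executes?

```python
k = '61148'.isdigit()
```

str.isdigit() returns bool

bool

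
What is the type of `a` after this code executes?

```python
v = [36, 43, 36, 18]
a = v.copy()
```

list.copy() returns list

list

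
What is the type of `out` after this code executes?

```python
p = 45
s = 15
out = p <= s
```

Comparison operators return bool

bool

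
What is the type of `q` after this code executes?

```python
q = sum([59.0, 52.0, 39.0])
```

sum() of floats returns float

float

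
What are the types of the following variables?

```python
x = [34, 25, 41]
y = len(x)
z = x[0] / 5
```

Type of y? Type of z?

len() returns int; int / int returns float

int, float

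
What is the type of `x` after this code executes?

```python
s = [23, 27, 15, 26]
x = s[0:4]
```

Slicing a list always returns a list

list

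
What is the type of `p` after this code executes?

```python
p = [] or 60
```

'or' returns first truthy value (60, which is int)

int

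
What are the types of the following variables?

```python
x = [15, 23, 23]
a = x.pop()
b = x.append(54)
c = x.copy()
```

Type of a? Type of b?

list.pop() returns the element (int); list.append() returns None

int, NoneType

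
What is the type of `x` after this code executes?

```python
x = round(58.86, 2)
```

round() with ndigits arg returns float

float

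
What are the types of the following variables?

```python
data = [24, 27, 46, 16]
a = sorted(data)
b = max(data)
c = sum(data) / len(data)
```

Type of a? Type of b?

sorted() returns list; max of ints returns int

list, int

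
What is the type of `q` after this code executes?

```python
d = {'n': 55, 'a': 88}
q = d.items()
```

dict.items() returns a dict_items view

dict_items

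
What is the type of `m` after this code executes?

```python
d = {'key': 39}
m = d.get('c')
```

dict.get() returns None when key 'c' is not found and no default given

NoneType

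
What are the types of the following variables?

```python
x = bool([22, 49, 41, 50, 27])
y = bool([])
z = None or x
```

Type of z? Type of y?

None or <bool> returns the bool; bool() returns bool

bool, bool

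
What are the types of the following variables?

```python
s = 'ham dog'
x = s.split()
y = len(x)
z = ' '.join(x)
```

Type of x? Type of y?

str.split() returns list; len() returns int

list, int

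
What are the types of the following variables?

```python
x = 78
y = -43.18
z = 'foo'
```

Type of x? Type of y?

x is int; y is float

int, float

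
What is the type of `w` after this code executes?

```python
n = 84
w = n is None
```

'is' comparison returns bool

bool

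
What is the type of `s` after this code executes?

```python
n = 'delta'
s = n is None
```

'is' comparison returns bool

bool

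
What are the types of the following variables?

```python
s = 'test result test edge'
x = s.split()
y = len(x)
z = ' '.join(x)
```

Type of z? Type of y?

str.join() returns str; len() returns int

str, int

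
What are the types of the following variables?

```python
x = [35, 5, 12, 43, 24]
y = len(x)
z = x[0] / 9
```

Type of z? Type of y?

int / int returns float; len() returns int

float, int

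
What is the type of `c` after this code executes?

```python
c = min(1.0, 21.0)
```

min() of floats returns float

float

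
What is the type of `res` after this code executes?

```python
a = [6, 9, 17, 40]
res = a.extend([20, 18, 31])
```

list.extend() returns None

NoneType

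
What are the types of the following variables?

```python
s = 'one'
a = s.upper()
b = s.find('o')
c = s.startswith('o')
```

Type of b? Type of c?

str.find() returns int; str.startswith() returns bool

int, bool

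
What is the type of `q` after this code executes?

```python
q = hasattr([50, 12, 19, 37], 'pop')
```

hasattr() returns bool

bool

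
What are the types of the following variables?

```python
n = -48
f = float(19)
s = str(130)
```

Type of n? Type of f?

n is int; f is float

int, float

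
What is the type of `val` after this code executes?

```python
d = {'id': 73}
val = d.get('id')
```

dict.get() returns the value (int) when key is found

int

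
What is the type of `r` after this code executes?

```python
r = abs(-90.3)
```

abs() of float returns float

float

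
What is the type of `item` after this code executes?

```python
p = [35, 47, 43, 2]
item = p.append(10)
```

list.append() returns None (mutates in place)

NoneType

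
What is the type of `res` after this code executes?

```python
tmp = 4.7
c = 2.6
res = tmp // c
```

float // float returns float (floor division preserves float type)

float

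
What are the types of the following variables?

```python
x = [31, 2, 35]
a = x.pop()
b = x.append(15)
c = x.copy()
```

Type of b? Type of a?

list.append() returns None; list.pop() returns the element (int)

NoneType, int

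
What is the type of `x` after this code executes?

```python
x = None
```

None has type NoneType

NoneType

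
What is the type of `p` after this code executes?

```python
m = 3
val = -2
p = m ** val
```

int ** negative int returns float

float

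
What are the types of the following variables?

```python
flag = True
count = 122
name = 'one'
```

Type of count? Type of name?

count is int; name is str

int, str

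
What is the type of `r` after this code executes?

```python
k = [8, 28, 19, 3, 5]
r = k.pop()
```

list.pop() returns the popped element (int here)

int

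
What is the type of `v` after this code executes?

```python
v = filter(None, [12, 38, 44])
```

filter() returns a filter iterator object

filter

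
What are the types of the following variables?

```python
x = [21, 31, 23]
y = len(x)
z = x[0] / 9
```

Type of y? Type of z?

len() returns int; int / int returns float

int, float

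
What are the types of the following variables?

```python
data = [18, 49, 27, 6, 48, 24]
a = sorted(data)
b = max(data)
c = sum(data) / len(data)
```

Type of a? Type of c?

sorted() returns list; int / int returns float

list, float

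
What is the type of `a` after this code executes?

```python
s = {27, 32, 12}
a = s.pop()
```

Popping from a set of ints returns int

int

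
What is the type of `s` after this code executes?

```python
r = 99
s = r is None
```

'is' comparison returns bool

bool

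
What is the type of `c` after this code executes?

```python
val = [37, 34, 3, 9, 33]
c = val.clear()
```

list.clear() returns None

NoneType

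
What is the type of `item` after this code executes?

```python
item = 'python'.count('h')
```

str.count() returns int

int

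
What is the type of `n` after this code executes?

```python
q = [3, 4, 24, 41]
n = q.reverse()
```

list.reverse() returns None

NoneType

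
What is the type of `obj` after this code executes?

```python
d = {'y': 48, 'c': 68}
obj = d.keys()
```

.keys() returns a dict_keys view object

dict_keys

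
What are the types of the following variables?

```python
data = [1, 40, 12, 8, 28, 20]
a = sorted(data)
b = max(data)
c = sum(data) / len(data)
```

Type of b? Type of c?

max of ints returns int; int / int returns float

int, float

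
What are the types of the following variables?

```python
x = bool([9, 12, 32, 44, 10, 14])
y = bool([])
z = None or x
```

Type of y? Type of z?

bool() returns bool; None or <bool> returns the bool

bool, bool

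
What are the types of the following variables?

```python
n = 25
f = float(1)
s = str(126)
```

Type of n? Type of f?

n is int; f is float

int, float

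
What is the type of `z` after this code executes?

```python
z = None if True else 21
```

Ternary: condition is True, if branch (None) taken → NoneType

NoneType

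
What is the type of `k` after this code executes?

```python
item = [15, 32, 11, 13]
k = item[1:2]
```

Slicing a list always returns a list

list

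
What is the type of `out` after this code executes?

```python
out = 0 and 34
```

'and' returns the first falsy value (0, which is int)

int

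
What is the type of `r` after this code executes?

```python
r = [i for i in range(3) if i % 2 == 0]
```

A list comprehension [...] produces a list

list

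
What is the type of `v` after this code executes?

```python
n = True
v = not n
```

'not' always returns bool

bool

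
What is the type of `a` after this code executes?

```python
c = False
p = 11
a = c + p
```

bool + int returns int (False is 0, so 0 + 11 = 11)

int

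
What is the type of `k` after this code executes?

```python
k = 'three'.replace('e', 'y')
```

str.replace() returns str

str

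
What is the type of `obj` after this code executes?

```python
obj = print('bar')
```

print() returns None

NoneType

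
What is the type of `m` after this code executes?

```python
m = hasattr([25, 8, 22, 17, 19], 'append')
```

hasattr() returns bool

bool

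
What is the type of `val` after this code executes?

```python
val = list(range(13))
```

list(range(...)) returns list

list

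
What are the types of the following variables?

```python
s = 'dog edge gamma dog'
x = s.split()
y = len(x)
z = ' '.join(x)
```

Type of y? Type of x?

len() returns int; str.split() returns list

int, list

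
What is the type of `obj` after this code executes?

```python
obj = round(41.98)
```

round() with no ndigits arg returns int

int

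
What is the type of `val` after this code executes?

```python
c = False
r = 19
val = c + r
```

bool + int returns int (False is 0, so 0 + 19 = 19)

int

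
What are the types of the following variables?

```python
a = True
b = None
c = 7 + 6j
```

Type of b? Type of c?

b is NoneType; c is complex

NoneType, complex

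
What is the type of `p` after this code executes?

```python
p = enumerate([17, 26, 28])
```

enumerate() returns an enumerate iterator object

enumerate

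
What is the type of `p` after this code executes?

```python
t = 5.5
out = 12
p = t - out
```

float - int returns float (5.5 - 12 = -6.5)

float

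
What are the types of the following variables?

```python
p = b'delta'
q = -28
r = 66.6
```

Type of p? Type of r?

p is bytes; r is float

bytes, float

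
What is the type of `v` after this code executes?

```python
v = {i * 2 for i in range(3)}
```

A set comprehension {expr for x in iterable} produces a set

set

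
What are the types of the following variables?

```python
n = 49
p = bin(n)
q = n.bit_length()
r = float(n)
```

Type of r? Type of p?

float() returns float; bin() returns str

float, str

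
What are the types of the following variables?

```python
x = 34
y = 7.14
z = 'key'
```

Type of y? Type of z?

y is float; z is str

float, str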